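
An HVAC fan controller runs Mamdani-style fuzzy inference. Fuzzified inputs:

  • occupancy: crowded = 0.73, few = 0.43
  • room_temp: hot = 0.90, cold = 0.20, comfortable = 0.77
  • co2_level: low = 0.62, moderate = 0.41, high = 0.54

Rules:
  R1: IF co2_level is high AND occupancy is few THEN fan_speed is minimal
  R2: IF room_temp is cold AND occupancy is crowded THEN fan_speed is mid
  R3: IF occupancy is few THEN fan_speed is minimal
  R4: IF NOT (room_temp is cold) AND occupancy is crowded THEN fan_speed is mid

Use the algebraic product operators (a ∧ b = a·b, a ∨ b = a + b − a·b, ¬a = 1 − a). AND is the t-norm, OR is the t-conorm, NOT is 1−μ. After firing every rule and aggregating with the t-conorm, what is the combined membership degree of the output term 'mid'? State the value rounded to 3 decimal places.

0.645

R1: high=0.54, few=0.43; AND[a·b] → w = 0.2322
R2: cold=0.20, crowded=0.73; AND[a·b] → w = 0.1460
R3: few=0.43 → w = 0.4300
R4: ¬cold=1−0.20=0.80, crowded=0.73; AND[a·b] → w = 0.5840
Rules with consequent 'mid': {R2, R4} → strengths 0.1460, 0.5840
Aggregate via t-conorm [a + b − a·b]: 0.6447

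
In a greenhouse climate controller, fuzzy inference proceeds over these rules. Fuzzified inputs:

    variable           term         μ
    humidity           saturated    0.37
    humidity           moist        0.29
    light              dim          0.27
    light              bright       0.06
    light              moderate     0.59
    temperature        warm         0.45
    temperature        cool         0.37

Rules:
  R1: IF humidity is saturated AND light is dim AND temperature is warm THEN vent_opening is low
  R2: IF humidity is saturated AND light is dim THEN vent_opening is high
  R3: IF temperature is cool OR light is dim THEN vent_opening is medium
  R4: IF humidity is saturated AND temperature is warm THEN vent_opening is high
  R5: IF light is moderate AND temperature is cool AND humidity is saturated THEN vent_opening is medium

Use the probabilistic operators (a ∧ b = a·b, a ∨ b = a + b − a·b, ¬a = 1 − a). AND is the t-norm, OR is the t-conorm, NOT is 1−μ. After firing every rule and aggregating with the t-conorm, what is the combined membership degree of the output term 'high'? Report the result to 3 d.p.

0.250

R1: saturated=0.37, dim=0.27, warm=0.45; AND[a·b] → w = 0.0450
R2: saturated=0.37, dim=0.27; AND[a·b] → w = 0.0999
R3: cool=0.37, dim=0.27; OR[a + b − a·b] → w = 0.5401
R4: saturated=0.37, warm=0.45; AND[a·b] → w = 0.1665
R5: moderate=0.59, cool=0.37, saturated=0.37; AND[a·b] → w = 0.0808
Rules with consequent 'high': {R2, R4} → strengths 0.0999, 0.1665
Aggregate via t-conorm [a + b − a·b]: 0.2498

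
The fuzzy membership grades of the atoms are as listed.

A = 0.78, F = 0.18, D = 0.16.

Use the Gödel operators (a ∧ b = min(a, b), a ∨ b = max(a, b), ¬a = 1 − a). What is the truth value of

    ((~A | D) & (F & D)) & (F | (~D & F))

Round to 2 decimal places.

0.16

~A = 1 − 0.78 = 0.22
~A | D = max(a, b) on (0.22, 0.16) = 0.22
F & D = min(a, b) on (0.18, 0.16) = 0.16
(~A | D) & (F & D) = min(a, b) on (0.22, 0.16) = 0.16
~D = 1 − 0.16 = 0.84
~D & F = min(a, b) on (0.84, 0.18) = 0.18
F | (~D & F) = max(a, b) on (0.18, 0.18) = 0.18
((~A | D) & (F & D)) & (F | (~D & F)) = min(a, b) on (0.16, 0.18) = 0.16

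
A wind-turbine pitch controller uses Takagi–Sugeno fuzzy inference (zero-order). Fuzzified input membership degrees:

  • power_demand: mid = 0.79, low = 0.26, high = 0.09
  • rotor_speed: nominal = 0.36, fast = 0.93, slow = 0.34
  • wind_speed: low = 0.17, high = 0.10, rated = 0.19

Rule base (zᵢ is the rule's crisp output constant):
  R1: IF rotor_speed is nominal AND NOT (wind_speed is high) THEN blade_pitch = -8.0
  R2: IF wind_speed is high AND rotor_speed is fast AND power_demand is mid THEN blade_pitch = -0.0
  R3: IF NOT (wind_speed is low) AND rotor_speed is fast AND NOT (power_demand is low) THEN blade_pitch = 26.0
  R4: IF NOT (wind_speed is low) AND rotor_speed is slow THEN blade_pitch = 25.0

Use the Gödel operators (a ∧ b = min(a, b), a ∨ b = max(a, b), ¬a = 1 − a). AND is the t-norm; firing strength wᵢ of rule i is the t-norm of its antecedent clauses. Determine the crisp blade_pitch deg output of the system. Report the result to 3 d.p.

16.143

R1 (z=-8.0): nominal=0.36, ¬high=1−0.10=0.90; AND[min(a, b)] → w = 0.36
R2 (z=-0.0): high=0.10, fast=0.93, mid=0.79; AND[min(a, b)] → w = 0.10
R3 (z=26.0): ¬low=1−0.17=0.83, fast=0.93, ¬low=1−0.26=0.74; AND[min(a, b)] → w = 0.74
R4 (z=25.0): ¬low=1−0.17=0.83, slow=0.34; AND[min(a, b)] → w = 0.34
Weighted average = (0.36·-8.0 + 0.10·-0.0 + 0.74·26.0 + 0.34·25.0) / (0.36 + 0.10 + 0.74 + 0.34)
  = 24.8600 / 1.5400 = 16.143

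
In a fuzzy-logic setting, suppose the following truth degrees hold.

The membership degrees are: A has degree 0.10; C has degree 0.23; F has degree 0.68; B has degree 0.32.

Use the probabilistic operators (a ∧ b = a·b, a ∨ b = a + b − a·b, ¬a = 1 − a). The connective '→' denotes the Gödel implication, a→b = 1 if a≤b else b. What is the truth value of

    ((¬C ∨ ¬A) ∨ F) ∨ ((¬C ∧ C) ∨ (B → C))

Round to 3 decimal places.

¬C = 1 − 0.2300 = 0.7700
¬A = 1 − 0.1000 = 0.9000
¬C ∨ ¬A = a + b − a·b on (0.7700, 0.9000) = 0.9770
(¬C ∨ ¬A) ∨ F = a + b − a·b on (0.9770, 0.6800) = 0.9926
¬C = 1 − 0.2300 = 0.7700
¬C ∧ C = a·b on (0.7700, 0.2300) = 0.1771
B → C  [Gödel: 1 if a≤b else b] with a=0.3200, b=0.2300 → 0.2300
(¬C ∧ C) ∨ (B → C) = a + b − a·b on (0.1771, 0.2300) = 0.3664
((¬C ∨ ¬A) ∨ F) ∨ ((¬C ∧ C) ∨ (B → C)) = a + b − a·b on (0.9926, 0.3664) = 0.9953

0.995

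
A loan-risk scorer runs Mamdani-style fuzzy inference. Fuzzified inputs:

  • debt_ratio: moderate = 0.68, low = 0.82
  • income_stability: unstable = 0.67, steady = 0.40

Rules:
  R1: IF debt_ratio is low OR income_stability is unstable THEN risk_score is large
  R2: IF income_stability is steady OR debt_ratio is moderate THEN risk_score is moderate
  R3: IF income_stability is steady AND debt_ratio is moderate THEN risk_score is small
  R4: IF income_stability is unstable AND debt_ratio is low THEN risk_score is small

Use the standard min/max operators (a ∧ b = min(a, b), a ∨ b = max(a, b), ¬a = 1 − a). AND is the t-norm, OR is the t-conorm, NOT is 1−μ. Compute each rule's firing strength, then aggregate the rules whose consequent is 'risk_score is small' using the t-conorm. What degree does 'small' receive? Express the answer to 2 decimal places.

0.67

R1: low=0.82, unstable=0.67; OR[max(a, b)] → w = 0.82
R2: steady=0.40, moderate=0.68; OR[max(a, b)] → w = 0.68
R3: steady=0.40, moderate=0.68; AND[min(a, b)] → w = 0.40
R4: unstable=0.67, low=0.82; AND[min(a, b)] → w = 0.67
Rules with consequent 'small': {R3, R4} → strengths 0.40, 0.67
Aggregate via t-conorm [max(a, b)]: 0.67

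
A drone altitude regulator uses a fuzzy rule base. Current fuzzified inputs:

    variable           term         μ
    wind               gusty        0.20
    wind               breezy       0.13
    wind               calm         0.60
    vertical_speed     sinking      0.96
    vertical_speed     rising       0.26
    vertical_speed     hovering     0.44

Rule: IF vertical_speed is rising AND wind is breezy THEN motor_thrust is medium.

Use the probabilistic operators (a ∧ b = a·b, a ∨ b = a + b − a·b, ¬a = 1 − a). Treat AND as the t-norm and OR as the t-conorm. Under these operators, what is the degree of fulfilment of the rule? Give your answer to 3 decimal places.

0.034

firing strength: rising=0.26, breezy=0.13; AND[a·b] → w = 0.0338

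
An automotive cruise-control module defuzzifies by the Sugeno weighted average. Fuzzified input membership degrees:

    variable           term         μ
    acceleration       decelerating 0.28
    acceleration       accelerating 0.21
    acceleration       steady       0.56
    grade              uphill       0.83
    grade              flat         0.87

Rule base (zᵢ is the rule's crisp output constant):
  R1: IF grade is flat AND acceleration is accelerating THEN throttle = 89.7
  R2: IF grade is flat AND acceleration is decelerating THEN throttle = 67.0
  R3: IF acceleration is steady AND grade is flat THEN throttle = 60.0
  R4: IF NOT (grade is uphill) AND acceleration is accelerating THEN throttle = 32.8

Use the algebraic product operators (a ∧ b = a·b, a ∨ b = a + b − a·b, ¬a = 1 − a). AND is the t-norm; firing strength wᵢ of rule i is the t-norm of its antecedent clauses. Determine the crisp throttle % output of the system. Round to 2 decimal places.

R1 (z=89.7): flat=0.87, accelerating=0.21; AND[a·b] → w = 0.1827
R2 (z=67.0): flat=0.87, decelerating=0.28; AND[a·b] → w = 0.2436
R3 (z=60.0): steady=0.56, flat=0.87; AND[a·b] → w = 0.4872
R4 (z=32.8): ¬uphill=1−0.83=0.17, accelerating=0.21; AND[a·b] → w = 0.0357
Weighted average = (0.1827·89.7 + 0.2436·67.0 + 0.4872·60.0 + 0.0357·32.8) / (0.1827 + 0.2436 + 0.4872 + 0.0357)
  = 63.1124 / 0.9492 = 66.49

66.49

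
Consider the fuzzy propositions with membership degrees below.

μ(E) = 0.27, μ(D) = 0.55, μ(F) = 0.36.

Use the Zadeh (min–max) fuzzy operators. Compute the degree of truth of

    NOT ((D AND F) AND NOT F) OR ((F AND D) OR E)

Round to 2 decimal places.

D AND F = min(a, b) on (0.55, 0.36) = 0.36
NOT F = 1 − 0.36 = 0.64
(D AND F) AND NOT F = min(a, b) on (0.36, 0.64) = 0.36
NOT ((D AND F) AND NOT F) = 1 − 0.36 = 0.64
F AND D = min(a, b) on (0.36, 0.55) = 0.36
(F AND D) OR E = max(a, b) on (0.36, 0.27) = 0.36
NOT ((D AND F) AND NOT F) OR ((F AND D) OR E) = max(a, b) on (0.64, 0.36) = 0.64

0.64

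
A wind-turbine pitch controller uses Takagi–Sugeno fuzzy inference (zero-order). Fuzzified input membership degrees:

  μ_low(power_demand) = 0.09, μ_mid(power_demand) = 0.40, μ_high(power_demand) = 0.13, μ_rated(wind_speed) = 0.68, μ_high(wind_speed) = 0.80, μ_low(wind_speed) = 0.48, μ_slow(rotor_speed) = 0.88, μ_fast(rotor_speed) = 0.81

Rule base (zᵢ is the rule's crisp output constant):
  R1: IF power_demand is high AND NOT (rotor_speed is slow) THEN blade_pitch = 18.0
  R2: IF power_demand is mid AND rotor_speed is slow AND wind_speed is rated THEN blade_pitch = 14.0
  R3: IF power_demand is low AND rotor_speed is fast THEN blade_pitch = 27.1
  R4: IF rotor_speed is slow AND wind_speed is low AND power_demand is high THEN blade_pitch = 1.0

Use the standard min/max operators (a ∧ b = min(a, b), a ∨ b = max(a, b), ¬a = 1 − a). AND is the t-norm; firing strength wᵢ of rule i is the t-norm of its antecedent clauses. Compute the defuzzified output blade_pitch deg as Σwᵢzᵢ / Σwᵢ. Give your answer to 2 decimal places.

13.96

R1 (z=18.0): high=0.13, ¬slow=1−0.88=0.12; AND[min(a, b)] → w = 0.12
R2 (z=14.0): mid=0.40, slow=0.88, rated=0.68; AND[min(a, b)] → w = 0.40
R3 (z=27.1): low=0.09, fast=0.81; AND[min(a, b)] → w = 0.09
R4 (z=1.0): slow=0.88, low=0.48, high=0.13; AND[min(a, b)] → w = 0.13
Weighted average = (0.12·18.0 + 0.40·14.0 + 0.09·27.1 + 0.13·1.0) / (0.12 + 0.40 + 0.09 + 0.13)
  = 10.3290 / 0.7400 = 13.96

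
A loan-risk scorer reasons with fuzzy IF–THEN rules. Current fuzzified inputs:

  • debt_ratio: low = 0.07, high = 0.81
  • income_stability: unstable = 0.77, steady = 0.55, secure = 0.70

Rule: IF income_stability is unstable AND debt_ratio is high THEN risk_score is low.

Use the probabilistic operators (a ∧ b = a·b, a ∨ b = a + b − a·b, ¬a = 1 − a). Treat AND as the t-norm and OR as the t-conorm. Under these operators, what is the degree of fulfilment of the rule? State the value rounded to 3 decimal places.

0.624

firing strength: unstable=0.77, high=0.81; AND[a·b] → w = 0.6237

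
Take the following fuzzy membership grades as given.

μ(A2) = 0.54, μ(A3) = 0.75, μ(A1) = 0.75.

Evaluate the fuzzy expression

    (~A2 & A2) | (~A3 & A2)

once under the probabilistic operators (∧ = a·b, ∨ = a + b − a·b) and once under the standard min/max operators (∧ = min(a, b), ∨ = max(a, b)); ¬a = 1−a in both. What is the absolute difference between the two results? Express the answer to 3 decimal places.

Under probabilistic:
  ~A2 = 1 − 0.5400 = 0.4600
  ~A2 & A2 = a·b on (0.4600, 0.5400) = 0.2484
  ~A3 = 1 − 0.7500 = 0.2500
  ~A3 & A2 = a·b on (0.2500, 0.5400) = 0.1350
  (~A2 & A2) | (~A3 & A2) = a + b − a·b on (0.2484, 0.1350) = 0.3499
  → value = 0.3499
Under standard min/max:
  ~A2 = 1 − 0.54 = 0.46
  ~A2 & A2 = min(a, b) on (0.46, 0.54) = 0.46
  ~A3 = 1 − 0.75 = 0.25
  ~A3 & A2 = min(a, b) on (0.25, 0.54) = 0.25
  (~A2 & A2) | (~A3 & A2) = max(a, b) on (0.46, 0.25) = 0.46
  → value = 0.4600
|0.3499 − 0.4600| = 0.110

0.110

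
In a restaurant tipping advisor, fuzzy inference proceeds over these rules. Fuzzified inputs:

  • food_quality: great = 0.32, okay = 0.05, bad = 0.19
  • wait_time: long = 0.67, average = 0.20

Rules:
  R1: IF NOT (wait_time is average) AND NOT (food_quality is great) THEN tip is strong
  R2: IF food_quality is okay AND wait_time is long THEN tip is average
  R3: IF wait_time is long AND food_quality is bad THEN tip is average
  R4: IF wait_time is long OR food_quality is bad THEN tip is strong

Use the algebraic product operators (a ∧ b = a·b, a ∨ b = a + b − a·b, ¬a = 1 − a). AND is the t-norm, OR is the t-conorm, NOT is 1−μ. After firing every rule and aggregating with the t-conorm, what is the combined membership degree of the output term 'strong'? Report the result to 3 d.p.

R1: ¬average=1−0.20=0.80, ¬great=1−0.32=0.68; AND[a·b] → w = 0.5440
R2: okay=0.05, long=0.67; AND[a·b] → w = 0.0335
R3: long=0.67, bad=0.19; AND[a·b] → w = 0.1273
R4: long=0.67, bad=0.19; OR[a + b − a·b] → w = 0.7327
Rules with consequent 'strong': {R1, R4} → strengths 0.5440, 0.7327
Aggregate via t-conorm [a + b − a·b]: 0.8781

0.878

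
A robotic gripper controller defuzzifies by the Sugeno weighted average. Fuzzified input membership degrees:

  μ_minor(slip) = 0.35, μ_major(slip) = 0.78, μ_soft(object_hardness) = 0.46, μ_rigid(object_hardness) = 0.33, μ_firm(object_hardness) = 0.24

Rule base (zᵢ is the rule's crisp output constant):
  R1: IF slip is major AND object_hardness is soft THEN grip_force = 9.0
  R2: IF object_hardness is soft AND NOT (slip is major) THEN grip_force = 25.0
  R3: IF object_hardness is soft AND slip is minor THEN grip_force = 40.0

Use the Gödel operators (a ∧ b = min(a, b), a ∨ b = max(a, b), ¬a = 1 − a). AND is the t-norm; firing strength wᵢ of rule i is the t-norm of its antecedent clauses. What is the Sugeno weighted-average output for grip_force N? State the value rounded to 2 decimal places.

R1 (z=9.0): major=0.78, soft=0.46; AND[min(a, b)] → w = 0.46
R2 (z=25.0): soft=0.46, ¬major=1−0.78=0.22; AND[min(a, b)] → w = 0.22
R3 (z=40.0): soft=0.46, minor=0.35; AND[min(a, b)] → w = 0.35
Weighted average = (0.46·9.0 + 0.22·25.0 + 0.35·40.0) / (0.46 + 0.22 + 0.35)
  = 23.6400 / 1.0300 = 22.95

22.95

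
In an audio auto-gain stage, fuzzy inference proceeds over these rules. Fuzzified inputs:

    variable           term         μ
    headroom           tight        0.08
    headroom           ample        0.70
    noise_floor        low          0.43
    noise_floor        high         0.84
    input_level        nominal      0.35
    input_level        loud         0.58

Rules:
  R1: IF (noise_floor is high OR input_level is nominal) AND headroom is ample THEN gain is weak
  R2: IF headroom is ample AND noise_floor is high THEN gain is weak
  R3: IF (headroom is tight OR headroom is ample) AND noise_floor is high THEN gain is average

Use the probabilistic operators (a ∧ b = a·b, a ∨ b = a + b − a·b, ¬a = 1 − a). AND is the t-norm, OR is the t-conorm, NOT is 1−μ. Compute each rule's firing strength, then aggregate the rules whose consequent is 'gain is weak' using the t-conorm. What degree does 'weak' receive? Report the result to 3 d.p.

0.846

R1: (high=0.84 OR nominal=0.35) = 0.8960; AND[a·b] with ample=0.70 → w = 0.6272
R2: ample=0.70, high=0.84; AND[a·b] → w = 0.5880
R3: (tight=0.08 OR ample=0.70) = 0.7240; AND[a·b] with high=0.84 → w = 0.6082
Rules with consequent 'weak': {R1, R2} → strengths 0.6272, 0.5880
Aggregate via t-conorm [a + b − a·b]: 0.8464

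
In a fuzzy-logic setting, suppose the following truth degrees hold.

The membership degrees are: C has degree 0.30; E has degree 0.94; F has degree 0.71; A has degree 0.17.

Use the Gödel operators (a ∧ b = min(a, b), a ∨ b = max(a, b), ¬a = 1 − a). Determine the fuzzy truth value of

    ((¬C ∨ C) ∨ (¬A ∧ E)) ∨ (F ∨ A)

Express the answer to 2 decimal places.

0.83

¬C = 1 − 0.30 = 0.70
¬C ∨ C = max(a, b) on (0.70, 0.30) = 0.70
¬A = 1 − 0.17 = 0.83
¬A ∧ E = min(a, b) on (0.83, 0.94) = 0.83
(¬C ∨ C) ∨ (¬A ∧ E) = max(a, b) on (0.70, 0.83) = 0.83
F ∨ A = max(a, b) on (0.71, 0.17) = 0.71
((¬C ∨ C) ∨ (¬A ∧ E)) ∨ (F ∨ A) = max(a, b) on (0.83, 0.71) = 0.83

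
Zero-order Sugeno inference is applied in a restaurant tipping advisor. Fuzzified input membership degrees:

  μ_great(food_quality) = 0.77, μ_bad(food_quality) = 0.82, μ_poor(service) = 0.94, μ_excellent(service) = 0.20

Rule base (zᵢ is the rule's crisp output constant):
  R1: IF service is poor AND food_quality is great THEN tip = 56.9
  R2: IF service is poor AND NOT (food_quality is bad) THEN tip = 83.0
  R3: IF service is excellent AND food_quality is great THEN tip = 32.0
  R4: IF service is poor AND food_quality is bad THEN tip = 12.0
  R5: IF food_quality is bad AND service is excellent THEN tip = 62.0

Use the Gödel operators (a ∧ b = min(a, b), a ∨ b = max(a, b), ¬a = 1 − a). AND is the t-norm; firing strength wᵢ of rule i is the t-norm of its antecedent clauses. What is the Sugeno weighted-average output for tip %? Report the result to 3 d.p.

40.273

R1 (z=56.9): poor=0.94, great=0.77; AND[min(a, b)] → w = 0.77
R2 (z=83.0): poor=0.94, ¬bad=1−0.82=0.18; AND[min(a, b)] → w = 0.18
R3 (z=32.0): excellent=0.20, great=0.77; AND[min(a, b)] → w = 0.20
R4 (z=12.0): poor=0.94, bad=0.82; AND[min(a, b)] → w = 0.82
R5 (z=62.0): bad=0.82, excellent=0.20; AND[min(a, b)] → w = 0.20
Weighted average = (0.77·56.9 + 0.18·83.0 + 0.20·32.0 + 0.82·12.0 + 0.20·62.0) / (0.77 + 0.18 + 0.20 + 0.82 + 0.20)
  = 87.3930 / 2.1700 = 40.273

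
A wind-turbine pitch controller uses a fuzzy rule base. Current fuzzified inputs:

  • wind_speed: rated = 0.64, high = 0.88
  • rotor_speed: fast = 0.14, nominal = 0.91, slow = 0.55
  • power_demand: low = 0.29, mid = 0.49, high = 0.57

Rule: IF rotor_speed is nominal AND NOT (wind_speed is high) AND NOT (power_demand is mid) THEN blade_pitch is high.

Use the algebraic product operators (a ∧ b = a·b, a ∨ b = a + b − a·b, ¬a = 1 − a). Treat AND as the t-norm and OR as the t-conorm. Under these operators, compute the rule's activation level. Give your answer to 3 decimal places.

0.056

firing strength: nominal=0.91, ¬high=1−0.88=0.12, ¬mid=1−0.49=0.51; AND[a·b] → w = 0.0557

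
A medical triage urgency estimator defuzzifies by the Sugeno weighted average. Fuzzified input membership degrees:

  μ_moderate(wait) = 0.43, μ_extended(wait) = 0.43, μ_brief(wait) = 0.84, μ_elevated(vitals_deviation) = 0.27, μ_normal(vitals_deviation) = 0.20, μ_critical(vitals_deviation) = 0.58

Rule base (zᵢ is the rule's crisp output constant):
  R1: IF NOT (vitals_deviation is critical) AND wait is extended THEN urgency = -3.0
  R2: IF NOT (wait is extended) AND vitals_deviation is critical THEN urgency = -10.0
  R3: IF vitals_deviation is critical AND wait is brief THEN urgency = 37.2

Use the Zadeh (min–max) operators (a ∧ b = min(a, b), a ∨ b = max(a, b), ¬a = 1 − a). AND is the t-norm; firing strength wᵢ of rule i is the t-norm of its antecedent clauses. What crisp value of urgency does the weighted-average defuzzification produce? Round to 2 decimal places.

9.31

R1 (z=-3.0): ¬critical=1−0.58=0.42, extended=0.43; AND[min(a, b)] → w = 0.42
R2 (z=-10.0): ¬extended=1−0.43=0.57, critical=0.58; AND[min(a, b)] → w = 0.57
R3 (z=37.2): critical=0.58, brief=0.84; AND[min(a, b)] → w = 0.58
Weighted average = (0.42·-3.0 + 0.57·-10.0 + 0.58·37.2) / (0.42 + 0.57 + 0.58)
  = 14.6160 / 1.5700 = 9.31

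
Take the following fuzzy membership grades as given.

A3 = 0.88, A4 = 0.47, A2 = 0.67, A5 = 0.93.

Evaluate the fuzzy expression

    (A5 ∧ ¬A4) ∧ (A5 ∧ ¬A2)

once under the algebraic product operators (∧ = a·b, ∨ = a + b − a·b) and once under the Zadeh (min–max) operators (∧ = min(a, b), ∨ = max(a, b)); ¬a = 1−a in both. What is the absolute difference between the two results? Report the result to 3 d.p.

0.179

Under algebraic product:
  ¬A4 = 1 − 0.4700 = 0.5300
  A5 ∧ ¬A4 = a·b on (0.9300, 0.5300) = 0.4929
  ¬A2 = 1 − 0.6700 = 0.3300
  A5 ∧ ¬A2 = a·b on (0.9300, 0.3300) = 0.3069
  (A5 ∧ ¬A4) ∧ (A5 ∧ ¬A2) = a·b on (0.4929, 0.3069) = 0.1513
  → value = 0.1513
Under Zadeh (min–max):
  ¬A4 = 1 − 0.47 = 0.53
  A5 ∧ ¬A4 = min(a, b) on (0.93, 0.53) = 0.53
  ¬A2 = 1 − 0.67 = 0.33
  A5 ∧ ¬A2 = min(a, b) on (0.93, 0.33) = 0.33
  (A5 ∧ ¬A4) ∧ (A5 ∧ ¬A2) = min(a, b) on (0.53, 0.33) = 0.33
  → value = 0.3300
|0.1513 − 0.3300| = 0.179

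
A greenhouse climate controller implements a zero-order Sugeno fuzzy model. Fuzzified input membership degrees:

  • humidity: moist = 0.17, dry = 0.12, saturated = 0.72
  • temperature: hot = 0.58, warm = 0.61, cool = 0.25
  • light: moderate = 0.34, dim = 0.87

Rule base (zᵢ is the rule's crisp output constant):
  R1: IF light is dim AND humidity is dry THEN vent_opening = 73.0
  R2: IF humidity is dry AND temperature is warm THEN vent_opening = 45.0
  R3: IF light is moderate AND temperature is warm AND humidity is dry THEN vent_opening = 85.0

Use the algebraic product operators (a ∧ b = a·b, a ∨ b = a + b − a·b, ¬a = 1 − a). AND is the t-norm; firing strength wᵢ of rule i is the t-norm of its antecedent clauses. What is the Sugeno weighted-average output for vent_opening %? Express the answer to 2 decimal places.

64.35

R1 (z=73.0): dim=0.87, dry=0.12; AND[a·b] → w = 0.1044
R2 (z=45.0): dry=0.12, warm=0.61; AND[a·b] → w = 0.0732
R3 (z=85.0): moderate=0.34, warm=0.61, dry=0.12; AND[a·b] → w = 0.0249
Weighted average = (0.1044·73.0 + 0.0732·45.0 + 0.0249·85.0) / (0.1044 + 0.0732 + 0.0249)
  = 13.0307 / 0.2025 = 64.35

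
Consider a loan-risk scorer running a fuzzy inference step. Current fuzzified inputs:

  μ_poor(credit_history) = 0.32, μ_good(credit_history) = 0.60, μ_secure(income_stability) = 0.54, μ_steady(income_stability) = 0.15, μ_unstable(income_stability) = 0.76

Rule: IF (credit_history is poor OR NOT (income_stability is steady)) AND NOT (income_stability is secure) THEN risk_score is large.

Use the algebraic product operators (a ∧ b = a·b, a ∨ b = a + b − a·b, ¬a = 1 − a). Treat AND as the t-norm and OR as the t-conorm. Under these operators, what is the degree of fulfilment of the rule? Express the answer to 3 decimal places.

firing strength: (poor=0.32 OR ¬steady=1−0.15=0.85) = 0.8980; AND[a·b] with ¬secure=1−0.54=0.46 → w = 0.4131

0.413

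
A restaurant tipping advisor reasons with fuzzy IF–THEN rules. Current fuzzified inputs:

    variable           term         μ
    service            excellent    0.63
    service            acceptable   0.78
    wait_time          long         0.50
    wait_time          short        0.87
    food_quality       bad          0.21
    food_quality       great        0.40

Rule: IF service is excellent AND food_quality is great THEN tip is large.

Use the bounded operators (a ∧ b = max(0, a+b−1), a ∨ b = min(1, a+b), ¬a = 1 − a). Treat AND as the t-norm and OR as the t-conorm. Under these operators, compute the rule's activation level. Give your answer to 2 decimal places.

0.03

firing strength: excellent=0.63, great=0.40; AND[max(0, a+b−1)] → w = 0.03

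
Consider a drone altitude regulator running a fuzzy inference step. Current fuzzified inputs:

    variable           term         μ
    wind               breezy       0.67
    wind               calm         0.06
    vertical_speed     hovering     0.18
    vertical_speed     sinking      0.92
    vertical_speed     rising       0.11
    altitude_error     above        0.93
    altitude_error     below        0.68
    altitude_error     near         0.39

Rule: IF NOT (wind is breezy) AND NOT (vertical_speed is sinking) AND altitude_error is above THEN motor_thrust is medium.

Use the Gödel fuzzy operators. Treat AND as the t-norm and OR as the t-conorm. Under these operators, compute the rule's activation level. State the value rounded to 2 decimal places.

firing strength: ¬breezy=1−0.67=0.33, ¬sinking=1−0.92=0.08, above=0.93; AND[min(a, b)] → w = 0.08

0.08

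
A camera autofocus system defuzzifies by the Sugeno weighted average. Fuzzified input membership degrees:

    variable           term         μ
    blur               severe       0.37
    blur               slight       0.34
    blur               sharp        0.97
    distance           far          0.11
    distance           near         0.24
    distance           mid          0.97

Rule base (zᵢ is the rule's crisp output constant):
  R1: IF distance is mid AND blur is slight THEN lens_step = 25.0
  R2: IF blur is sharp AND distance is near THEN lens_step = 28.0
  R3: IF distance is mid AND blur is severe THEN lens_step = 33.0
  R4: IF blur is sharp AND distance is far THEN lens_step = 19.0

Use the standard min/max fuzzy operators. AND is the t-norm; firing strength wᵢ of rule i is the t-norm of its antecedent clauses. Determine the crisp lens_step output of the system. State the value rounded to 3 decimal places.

27.849

R1 (z=25.0): mid=0.97, slight=0.34; AND[min(a, b)] → w = 0.34
R2 (z=28.0): sharp=0.97, near=0.24; AND[min(a, b)] → w = 0.24
R3 (z=33.0): mid=0.97, severe=0.37; AND[min(a, b)] → w = 0.37
R4 (z=19.0): sharp=0.97, far=0.11; AND[min(a, b)] → w = 0.11
Weighted average = (0.34·25.0 + 0.24·28.0 + 0.37·33.0 + 0.11·19.0) / (0.34 + 0.24 + 0.37 + 0.11)
  = 29.5200 / 1.0600 = 27.849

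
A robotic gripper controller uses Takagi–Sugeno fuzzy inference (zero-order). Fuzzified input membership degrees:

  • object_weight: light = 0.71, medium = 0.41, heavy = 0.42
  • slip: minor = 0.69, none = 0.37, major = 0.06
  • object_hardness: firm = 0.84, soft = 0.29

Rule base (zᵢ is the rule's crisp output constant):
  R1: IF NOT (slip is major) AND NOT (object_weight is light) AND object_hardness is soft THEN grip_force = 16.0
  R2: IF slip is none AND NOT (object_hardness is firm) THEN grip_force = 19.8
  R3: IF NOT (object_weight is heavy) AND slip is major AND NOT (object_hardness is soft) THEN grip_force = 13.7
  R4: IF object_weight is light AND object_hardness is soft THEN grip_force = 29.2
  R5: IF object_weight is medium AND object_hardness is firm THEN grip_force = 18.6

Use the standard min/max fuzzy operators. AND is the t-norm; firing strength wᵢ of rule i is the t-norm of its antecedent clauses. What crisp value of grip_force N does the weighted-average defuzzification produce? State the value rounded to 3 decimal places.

R1 (z=16.0): ¬major=1−0.06=0.94, ¬light=1−0.71=0.29, soft=0.29; AND[min(a, b)] → w = 0.29
R2 (z=19.8): none=0.37, ¬firm=1−0.84=0.16; AND[min(a, b)] → w = 0.16
R3 (z=13.7): ¬heavy=1−0.42=0.58, major=0.06, ¬soft=1−0.29=0.71; AND[min(a, b)] → w = 0.06
R4 (z=29.2): light=0.71, soft=0.29; AND[min(a, b)] → w = 0.29
R5 (z=18.6): medium=0.41, firm=0.84; AND[min(a, b)] → w = 0.41
Weighted average = (0.29·16.0 + 0.16·19.8 + 0.06·13.7 + 0.29·29.2 + 0.41·18.6) / (0.29 + 0.16 + 0.06 + 0.29 + 0.41)
  = 24.7240 / 1.2100 = 20.433

20.433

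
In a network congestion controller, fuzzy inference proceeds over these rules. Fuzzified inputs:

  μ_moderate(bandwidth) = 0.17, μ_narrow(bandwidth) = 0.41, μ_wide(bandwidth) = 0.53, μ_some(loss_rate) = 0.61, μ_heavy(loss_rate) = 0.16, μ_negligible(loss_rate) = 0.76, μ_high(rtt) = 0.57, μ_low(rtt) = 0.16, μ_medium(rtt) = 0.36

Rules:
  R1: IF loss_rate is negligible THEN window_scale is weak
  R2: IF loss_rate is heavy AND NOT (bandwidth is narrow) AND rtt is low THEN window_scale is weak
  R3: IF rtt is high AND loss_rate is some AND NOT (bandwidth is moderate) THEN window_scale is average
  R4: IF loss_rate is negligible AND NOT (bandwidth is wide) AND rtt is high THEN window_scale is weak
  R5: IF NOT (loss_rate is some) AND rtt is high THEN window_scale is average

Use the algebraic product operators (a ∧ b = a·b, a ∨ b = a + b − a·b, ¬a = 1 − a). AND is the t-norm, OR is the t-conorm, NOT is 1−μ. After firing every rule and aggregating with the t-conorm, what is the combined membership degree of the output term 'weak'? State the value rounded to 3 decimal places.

R1: negligible=0.76 → w = 0.7600
R2: heavy=0.16, ¬narrow=1−0.41=0.59, low=0.16; AND[a·b] → w = 0.0151
R3: high=0.57, some=0.61, ¬moderate=1−0.17=0.83; AND[a·b] → w = 0.2886
R4: negligible=0.76, ¬wide=1−0.53=0.47, high=0.57; AND[a·b] → w = 0.2036
R5: ¬some=1−0.61=0.39, high=0.57; AND[a·b] → w = 0.2223
Rules with consequent 'weak': {R1, R2, R4} → strengths 0.7600, 0.0151, 0.2036
Aggregate via t-conorm [a + b − a·b]: 0.8118

0.812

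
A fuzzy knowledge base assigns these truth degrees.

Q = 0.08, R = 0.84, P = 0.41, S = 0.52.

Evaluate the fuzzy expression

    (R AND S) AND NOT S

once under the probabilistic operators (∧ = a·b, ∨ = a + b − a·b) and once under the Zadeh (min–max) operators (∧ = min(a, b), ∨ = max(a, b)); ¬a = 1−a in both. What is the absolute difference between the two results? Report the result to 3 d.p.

0.270

Under probabilistic:
  R AND S = a·b on (0.8400, 0.5200) = 0.4368
  NOT S = 1 − 0.5200 = 0.4800
  (R AND S) AND NOT S = a·b on (0.4368, 0.4800) = 0.2097
  → value = 0.2097
Under Zadeh (min–max):
  R AND S = min(a, b) on (0.84, 0.52) = 0.52
  NOT S = 1 − 0.52 = 0.48
  (R AND S) AND NOT S = min(a, b) on (0.52, 0.48) = 0.48
  → value = 0.4800
|0.2097 − 0.4800| = 0.270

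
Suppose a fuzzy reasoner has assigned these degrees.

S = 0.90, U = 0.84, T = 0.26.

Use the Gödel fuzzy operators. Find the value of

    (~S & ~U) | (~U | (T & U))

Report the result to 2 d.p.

0.26

~S = 1 − 0.90 = 0.10
~U = 1 − 0.84 = 0.16
~S & ~U = min(a, b) on (0.10, 0.16) = 0.10
~U = 1 − 0.84 = 0.16
T & U = min(a, b) on (0.26, 0.84) = 0.26
~U | (T & U) = max(a, b) on (0.16, 0.26) = 0.26
(~S & ~U) | (~U | (T & U)) = max(a, b) on (0.10, 0.26) = 0.26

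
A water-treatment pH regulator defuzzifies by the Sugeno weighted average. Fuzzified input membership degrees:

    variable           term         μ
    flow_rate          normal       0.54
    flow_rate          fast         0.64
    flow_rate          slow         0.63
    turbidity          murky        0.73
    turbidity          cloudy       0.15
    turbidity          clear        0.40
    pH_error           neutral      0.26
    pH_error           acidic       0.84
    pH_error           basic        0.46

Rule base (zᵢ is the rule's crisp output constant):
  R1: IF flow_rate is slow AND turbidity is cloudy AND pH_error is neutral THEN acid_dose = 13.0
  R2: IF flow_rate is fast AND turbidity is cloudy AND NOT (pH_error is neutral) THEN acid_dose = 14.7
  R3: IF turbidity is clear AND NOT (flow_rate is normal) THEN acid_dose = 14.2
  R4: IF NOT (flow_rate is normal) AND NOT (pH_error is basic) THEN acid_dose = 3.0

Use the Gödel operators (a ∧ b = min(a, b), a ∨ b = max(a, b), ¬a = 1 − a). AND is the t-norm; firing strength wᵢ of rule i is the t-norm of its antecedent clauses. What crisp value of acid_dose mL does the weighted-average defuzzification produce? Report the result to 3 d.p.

9.668

R1 (z=13.0): slow=0.63, cloudy=0.15, neutral=0.26; AND[min(a, b)] → w = 0.15
R2 (z=14.7): fast=0.64, cloudy=0.15, ¬neutral=1−0.26=0.74; AND[min(a, b)] → w = 0.15
R3 (z=14.2): clear=0.40, ¬normal=1−0.54=0.46; AND[min(a, b)] → w = 0.40
R4 (z=3.0): ¬normal=1−0.54=0.46, ¬basic=1−0.46=0.54; AND[min(a, b)] → w = 0.46
Weighted average = (0.15·13.0 + 0.15·14.7 + 0.40·14.2 + 0.46·3.0) / (0.15 + 0.15 + 0.40 + 0.46)
  = 11.2150 / 1.1600 = 9.668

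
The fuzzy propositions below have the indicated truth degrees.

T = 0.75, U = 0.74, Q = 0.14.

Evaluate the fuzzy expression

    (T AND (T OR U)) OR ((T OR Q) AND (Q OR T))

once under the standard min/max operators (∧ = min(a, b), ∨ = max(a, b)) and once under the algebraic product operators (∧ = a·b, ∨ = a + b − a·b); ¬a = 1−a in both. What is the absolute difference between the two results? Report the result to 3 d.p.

Under standard min/max:
  T OR U = max(a, b) on (0.75, 0.74) = 0.75
  T AND (T OR U) = min(a, b) on (0.75, 0.75) = 0.75
  T OR Q = max(a, b) on (0.75, 0.14) = 0.75
  Q OR T = max(a, b) on (0.14, 0.75) = 0.75
  (T OR Q) AND (Q OR T) = min(a, b) on (0.75, 0.75) = 0.75
  (T AND (T OR U)) OR ((T OR Q) AND (Q OR T)) = max(a, b) on (0.75, 0.75) = 0.75
  → value = 0.7500
Under algebraic product:
  T OR U = a + b − a·b on (0.7500, 0.7400) = 0.9350
  T AND (T OR U) = a·b on (0.7500, 0.9350) = 0.7013
  T OR Q = a + b − a·b on (0.7500, 0.1400) = 0.7850
  Q OR T = a + b − a·b on (0.1400, 0.7500) = 0.7850
  (T OR Q) AND (Q OR T) = a·b on (0.7850, 0.7850) = 0.6162
  (T AND (T OR U)) OR ((T OR Q) AND (Q OR T)) = a + b − a·b on (0.7013, 0.6162) = 0.8853
  → value = 0.8853
|0.7500 − 0.8853| = 0.135

0.135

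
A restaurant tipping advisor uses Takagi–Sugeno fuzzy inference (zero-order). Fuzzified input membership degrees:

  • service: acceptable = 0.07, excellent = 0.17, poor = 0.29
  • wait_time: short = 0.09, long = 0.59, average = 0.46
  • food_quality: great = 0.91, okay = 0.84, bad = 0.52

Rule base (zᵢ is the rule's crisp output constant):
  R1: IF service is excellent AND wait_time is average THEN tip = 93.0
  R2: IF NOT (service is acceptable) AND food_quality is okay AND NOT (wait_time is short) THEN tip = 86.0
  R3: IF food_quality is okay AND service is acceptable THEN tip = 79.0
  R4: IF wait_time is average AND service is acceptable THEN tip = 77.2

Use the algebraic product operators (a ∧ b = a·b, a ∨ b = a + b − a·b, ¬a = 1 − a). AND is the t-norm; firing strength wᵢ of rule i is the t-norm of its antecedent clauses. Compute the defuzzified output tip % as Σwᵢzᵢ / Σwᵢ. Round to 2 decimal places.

85.83

R1 (z=93.0): excellent=0.17, average=0.46; AND[a·b] → w = 0.0782
R2 (z=86.0): ¬acceptable=1−0.07=0.93, okay=0.84, ¬short=1−0.09=0.91; AND[a·b] → w = 0.7109
R3 (z=79.0): okay=0.84, acceptable=0.07; AND[a·b] → w = 0.0588
R4 (z=77.2): average=0.46, acceptable=0.07; AND[a·b] → w = 0.0322
Weighted average = (0.0782·93.0 + 0.7109·86.0 + 0.0588·79.0 + 0.0322·77.2) / (0.0782 + 0.7109 + 0.0588 + 0.0322)
  = 75.5404 / 0.8801 = 85.83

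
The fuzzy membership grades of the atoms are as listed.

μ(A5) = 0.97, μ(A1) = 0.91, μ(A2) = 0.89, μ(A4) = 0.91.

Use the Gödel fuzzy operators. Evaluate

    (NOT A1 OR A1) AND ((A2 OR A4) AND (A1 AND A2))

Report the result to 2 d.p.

NOT A1 = 1 − 0.91 = 0.09
NOT A1 OR A1 = max(a, b) on (0.09, 0.91) = 0.91
A2 OR A4 = max(a, b) on (0.89, 0.91) = 0.91
A1 AND A2 = min(a, b) on (0.91, 0.89) = 0.89
(A2 OR A4) AND (A1 AND A2) = min(a, b) on (0.91, 0.89) = 0.89
(NOT A1 OR A1) AND ((A2 OR A4) AND (A1 AND A2)) = min(a, b) on (0.91, 0.89) = 0.89

0.89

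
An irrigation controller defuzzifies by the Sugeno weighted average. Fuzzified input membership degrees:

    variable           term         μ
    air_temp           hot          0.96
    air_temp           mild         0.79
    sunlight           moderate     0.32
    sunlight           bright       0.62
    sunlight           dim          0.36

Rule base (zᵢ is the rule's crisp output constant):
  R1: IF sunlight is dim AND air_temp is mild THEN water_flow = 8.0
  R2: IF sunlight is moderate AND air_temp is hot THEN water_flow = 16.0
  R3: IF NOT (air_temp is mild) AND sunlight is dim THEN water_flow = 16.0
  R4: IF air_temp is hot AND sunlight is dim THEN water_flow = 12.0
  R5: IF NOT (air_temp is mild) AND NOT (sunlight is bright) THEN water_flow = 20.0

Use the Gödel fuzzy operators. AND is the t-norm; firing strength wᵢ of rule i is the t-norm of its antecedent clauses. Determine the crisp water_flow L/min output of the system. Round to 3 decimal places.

R1 (z=8.0): dim=0.36, mild=0.79; AND[min(a, b)] → w = 0.36
R2 (z=16.0): moderate=0.32, hot=0.96; AND[min(a, b)] → w = 0.32
R3 (z=16.0): ¬mild=1−0.79=0.21, dim=0.36; AND[min(a, b)] → w = 0.21
R4 (z=12.0): hot=0.96, dim=0.36; AND[min(a, b)] → w = 0.36
R5 (z=20.0): ¬mild=1−0.79=0.21, ¬bright=1−0.62=0.38; AND[min(a, b)] → w = 0.21
Weighted average = (0.36·8.0 + 0.32·16.0 + 0.21·16.0 + 0.36·12.0 + 0.21·20.0) / (0.36 + 0.32 + 0.21 + 0.36 + 0.21)
  = 19.8800 / 1.4600 = 13.616

13.616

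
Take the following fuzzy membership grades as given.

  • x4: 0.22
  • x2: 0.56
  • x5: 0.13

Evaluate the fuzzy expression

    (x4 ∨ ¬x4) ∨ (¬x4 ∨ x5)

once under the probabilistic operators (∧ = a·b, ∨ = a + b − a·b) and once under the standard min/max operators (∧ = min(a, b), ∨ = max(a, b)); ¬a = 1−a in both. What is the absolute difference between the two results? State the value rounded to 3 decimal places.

0.187

Under probabilistic:
  ¬x4 = 1 − 0.2200 = 0.7800
  x4 ∨ ¬x4 = a + b − a·b on (0.2200, 0.7800) = 0.8284
  ¬x4 = 1 − 0.2200 = 0.7800
  ¬x4 ∨ x5 = a + b − a·b on (0.7800, 0.1300) = 0.8086
  (x4 ∨ ¬x4) ∨ (¬x4 ∨ x5) = a + b − a·b on (0.8284, 0.8086) = 0.9672
  → value = 0.9672
Under standard min/max:
  ¬x4 = 1 − 0.22 = 0.78
  x4 ∨ ¬x4 = max(a, b) on (0.22, 0.78) = 0.78
  ¬x4 = 1 − 0.22 = 0.78
  ¬x4 ∨ x5 = max(a, b) on (0.78, 0.13) = 0.78
  (x4 ∨ ¬x4) ∨ (¬x4 ∨ x5) = max(a, b) on (0.78, 0.78) = 0.78
  → value = 0.7800
|0.9672 − 0.7800| = 0.187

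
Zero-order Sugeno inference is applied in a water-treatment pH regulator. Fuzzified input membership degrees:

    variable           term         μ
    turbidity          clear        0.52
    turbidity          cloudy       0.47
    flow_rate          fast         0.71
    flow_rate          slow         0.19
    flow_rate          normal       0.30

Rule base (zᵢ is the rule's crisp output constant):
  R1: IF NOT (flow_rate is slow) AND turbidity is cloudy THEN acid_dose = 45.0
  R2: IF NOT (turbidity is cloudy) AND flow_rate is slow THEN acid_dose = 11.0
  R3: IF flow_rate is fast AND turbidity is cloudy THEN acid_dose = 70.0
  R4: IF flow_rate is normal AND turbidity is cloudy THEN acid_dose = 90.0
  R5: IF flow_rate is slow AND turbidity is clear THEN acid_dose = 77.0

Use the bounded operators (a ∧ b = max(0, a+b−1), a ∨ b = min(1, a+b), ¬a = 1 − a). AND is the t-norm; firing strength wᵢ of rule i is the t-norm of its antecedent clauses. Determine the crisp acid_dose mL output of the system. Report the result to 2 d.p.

R1 (z=45.0): ¬slow=1−0.19=0.81, cloudy=0.47; AND[max(0, a+b−1)] → w = 0.28
R2 (z=11.0): ¬cloudy=1−0.47=0.53, slow=0.19; AND[max(0, a+b−1)] → w = 0.00
R3 (z=70.0): fast=0.71, cloudy=0.47; AND[max(0, a+b−1)] → w = 0.18
R4 (z=90.0): normal=0.30, cloudy=0.47; AND[max(0, a+b−1)] → w = 0.00
R5 (z=77.0): slow=0.19, clear=0.52; AND[max(0, a+b−1)] → w = 0.00
Weighted average = (0.28·45.0 + 0.00·11.0 + 0.18·70.0 + 0.00·90.0 + 0.00·77.0) / (0.28 + 0.00 + 0.18 + 0.00 + 0.00)
  = 25.2000 / 0.4600 = 54.78

54.78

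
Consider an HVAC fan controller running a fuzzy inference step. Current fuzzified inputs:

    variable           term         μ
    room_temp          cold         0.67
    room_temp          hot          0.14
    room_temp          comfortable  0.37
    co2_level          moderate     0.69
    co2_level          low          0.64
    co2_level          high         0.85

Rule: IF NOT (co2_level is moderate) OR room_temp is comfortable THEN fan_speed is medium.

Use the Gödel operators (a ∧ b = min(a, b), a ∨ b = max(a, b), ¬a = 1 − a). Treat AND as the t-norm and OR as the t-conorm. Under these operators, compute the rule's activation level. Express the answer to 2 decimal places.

firing strength: ¬moderate=1−0.69=0.31, comfortable=0.37; OR[max(a, b)] → w = 0.37

0.37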